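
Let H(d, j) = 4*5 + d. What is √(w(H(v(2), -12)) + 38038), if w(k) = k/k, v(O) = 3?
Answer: √38039 ≈ 195.04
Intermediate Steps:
H(d, j) = 20 + d
w(k) = 1
√(w(H(v(2), -12)) + 38038) = √(1 + 38038) = √38039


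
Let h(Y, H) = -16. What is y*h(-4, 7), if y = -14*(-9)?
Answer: -2016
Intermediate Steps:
y = 126
y*h(-4, 7) = 126*(-16) = -2016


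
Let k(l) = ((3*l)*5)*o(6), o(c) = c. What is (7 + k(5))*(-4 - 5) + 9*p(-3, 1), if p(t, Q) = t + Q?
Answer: -4131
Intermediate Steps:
k(l) = 90*l (k(l) = ((3*l)*5)*6 = (15*l)*6 = 90*l)
p(t, Q) = Q + t
(7 + k(5))*(-4 - 5) + 9*p(-3, 1) = (7 + 90*5)*(-4 - 5) + 9*(1 - 3) = (7 + 450)*(-9) + 9*(-2) = 457*(-9) - 18 = -4113 - 18 = -4131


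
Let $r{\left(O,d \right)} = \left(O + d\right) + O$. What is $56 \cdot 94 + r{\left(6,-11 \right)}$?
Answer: $5265$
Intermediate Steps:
$r{\left(O,d \right)} = d + 2 O$
$56 \cdot 94 + r{\left(6,-11 \right)} = 56 \cdot 94 + \left(-11 + 2 \cdot 6\right) = 5264 + \left(-11 + 12\right) = 5264 + 1 = 5265$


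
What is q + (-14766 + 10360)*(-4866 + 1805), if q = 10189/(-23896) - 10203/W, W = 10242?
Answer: 550131492865781/40790472 ≈ 1.3487e+7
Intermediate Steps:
q = -58027771/40790472 (q = 10189/(-23896) - 10203/10242 = 10189*(-1/23896) - 10203*1/10242 = -10189/23896 - 3401/3414 = -58027771/40790472 ≈ -1.4226)
q + (-14766 + 10360)*(-4866 + 1805) = -58027771/40790472 + (-14766 + 10360)*(-4866 + 1805) = -58027771/40790472 - 4406*(-3061) = -58027771/40790472 + 13486766 = 550131492865781/40790472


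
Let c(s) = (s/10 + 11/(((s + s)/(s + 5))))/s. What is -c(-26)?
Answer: 479/6760 ≈ 0.070858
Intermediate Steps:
c(s) = (s/10 + 11*(5 + s)/(2*s))/s (c(s) = (s*(⅒) + 11/(((2*s)/(5 + s))))/s = (s/10 + 11/((2*s/(5 + s))))/s = (s/10 + 11*((5 + s)/(2*s)))/s = (s/10 + 11*(5 + s)/(2*s))/s)
-c(-26) = -(275 + (-26)² + 55*(-26))/(10*(-26)²) = -(275 + 676 - 1430)/(10*676) = -(-479)/(10*676) = -1*(-479/6760) = 479/6760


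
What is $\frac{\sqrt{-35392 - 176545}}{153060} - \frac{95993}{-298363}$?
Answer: $\frac{1627}{5057} + \frac{i \sqrt{211937}}{153060} \approx 0.32173 + 0.0030078 i$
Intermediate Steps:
$\frac{\sqrt{-35392 - 176545}}{153060} - \frac{95993}{-298363} = \sqrt{-211937} \cdot \frac{1}{153060} - - \frac{1627}{5057} = i \sqrt{211937} \cdot \frac{1}{153060} + \frac{1627}{5057} = \frac{i \sqrt{211937}}{153060} + \frac{1627}{5057} = \frac{1627}{5057} + \frac{i \sqrt{211937}}{153060}$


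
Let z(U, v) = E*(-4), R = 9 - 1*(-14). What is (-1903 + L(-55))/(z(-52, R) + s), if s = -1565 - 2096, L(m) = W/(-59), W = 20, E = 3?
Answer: 112297/216707 ≈ 0.51820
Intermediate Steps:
R = 23 (R = 9 + 14 = 23)
L(m) = -20/59 (L(m) = 20/(-59) = 20*(-1/59) = -20/59)
s = -3661
z(U, v) = -12 (z(U, v) = 3*(-4) = -12)
(-1903 + L(-55))/(z(-52, R) + s) = (-1903 - 20/59)/(-12 - 3661) = -112297/59/(-3673) = -112297/59*(-1/3673) = 112297/216707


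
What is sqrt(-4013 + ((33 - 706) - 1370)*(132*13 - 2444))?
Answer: sqrt(1483291) ≈ 1217.9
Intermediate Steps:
sqrt(-4013 + ((33 - 706) - 1370)*(132*13 - 2444)) = sqrt(-4013 + (-673 - 1370)*(1716 - 2444)) = sqrt(-4013 - 2043*(-728)) = sqrt(-4013 + 1487304) = sqrt(1483291)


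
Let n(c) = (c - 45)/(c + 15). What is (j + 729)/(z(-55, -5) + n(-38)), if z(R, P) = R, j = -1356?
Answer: 4807/394 ≈ 12.201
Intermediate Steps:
n(c) = (-45 + c)/(15 + c)
(j + 729)/(z(-55, -5) + n(-38)) = (-1356 + 729)/(-55 + (-45 - 38)/(15 - 38)) = -627/(-55 - 83/(-23)) = -627/(-55 - 1/23*(-83)) = -627/(-55 + 83/23) = -627/(-1182/23) = -627*(-23/1182) = 4807/394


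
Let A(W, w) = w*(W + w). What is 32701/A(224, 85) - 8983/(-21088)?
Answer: 925537183/553876320 ≈ 1.6710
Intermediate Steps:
32701/A(224, 85) - 8983/(-21088) = 32701/((85*(224 + 85))) - 8983/(-21088) = 32701/((85*309)) - 8983*(-1/21088) = 32701/26265 + 8983/21088 = 925537183/553876320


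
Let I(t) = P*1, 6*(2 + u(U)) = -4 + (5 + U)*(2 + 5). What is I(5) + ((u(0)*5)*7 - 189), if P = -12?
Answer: -541/6 ≈ -90.167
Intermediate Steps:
u(U) = 19/6 + 7*U/6 (u(U) = -2 + (-4 + (5 + U)*(2 + 5))/6 = -2 + (-4 + (5 + U)*7)/6 = -2 + (-4 + (35 + 7*U))/6 = -2 + (31 + 7*U)/6 = -2 + (31/6 + 7*U/6) = 19/6 + 7*U/6)
I(t) = -12 (I(t) = -12*1 = -12)
I(5) + ((u(0)*5)*7 - 189) = -12 + (((19/6 + (7/6)*0)*5)*7 - 189) = -12 + (((19/6 + 0)*5)*7 - 189) = -12 + (((19/6)*5)*7 - 189) = -12 + ((95/6)*7 - 189) = -12 + (665/6 - 189) = -12 - 469/6 = -541/6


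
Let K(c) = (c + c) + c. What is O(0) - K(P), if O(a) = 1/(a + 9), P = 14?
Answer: -377/9 ≈ -41.889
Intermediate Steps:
O(a) = 1/(9 + a)
K(c) = 3*c (K(c) = 2*c + c = 3*c)
O(0) - K(P) = 1/(9 + 0) - 3*14 = 1/9 - 1*42 = ⅑ - 42 = -377/9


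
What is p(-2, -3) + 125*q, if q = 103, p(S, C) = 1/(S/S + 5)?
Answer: 77251/6 ≈ 12875.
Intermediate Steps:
p(S, C) = ⅙ (p(S, C) = 1/(1 + 5) = 1/6 = ⅙)
p(-2, -3) + 125*q = ⅙ + 125*103 = ⅙ + 12875 = 77251/6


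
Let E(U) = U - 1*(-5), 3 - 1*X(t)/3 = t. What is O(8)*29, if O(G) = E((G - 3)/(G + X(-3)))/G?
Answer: 3915/208 ≈ 18.822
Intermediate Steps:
X(t) = 9 - 3*t
E(U) = 5 + U (E(U) = U + 5 = 5 + U)
O(G) = (5 + (-3 + G)/(18 + G))/G (O(G) = (5 + (G - 3)/(G + (9 - 3*(-3))))/G = (5 + (-3 + G)/(G + (9 + 9)))/G = (5 + (-3 + G)/(G + 18))/G = (5 + (-3 + G)/(18 + G))/G)
O(8)*29 = (3*(29 + 2*8)/(8*(18 + 8)))*29 = (3*(1/8)*(29 + 16)/26)*29 = (3*(1/8)*(1/26)*45)*29 = (135/208)*29 = 3915/208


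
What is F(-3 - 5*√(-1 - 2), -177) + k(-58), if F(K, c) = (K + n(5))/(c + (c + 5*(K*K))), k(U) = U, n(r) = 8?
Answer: (-39677*I - 8705*√3)/(6*(25*√3 + 114*I)) ≈ -58.011 + 0.0086383*I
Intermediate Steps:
F(K, c) = (8 + K)/(2*c + 5*K²) (F(K, c) = (K + 8)/(c + (c + 5*(K*K))) = (8 + K)/(c + (c + 5*K²)) = (8 + K)/(2*c + 5*K²))
F(-3 - 5*√(-1 - 2), -177) + k(-58) = (8 + (-3 - 5*√(-1 - 2)))/(2*(-177) + 5*(-3 - 5*√(-1 - 2))²) - 58 = (8 + (-3 - 5*I*√3))/(-354 + 5*(-3 - 5*I*√3)²) - 58 = (5 - 5*I*√3)/(-354 + 5*(-3 - 5*I*√3)²) - 58 = -58 + (5 - 5*I*√3)/(-354 + 5*(-3 - 5*I*√3)²)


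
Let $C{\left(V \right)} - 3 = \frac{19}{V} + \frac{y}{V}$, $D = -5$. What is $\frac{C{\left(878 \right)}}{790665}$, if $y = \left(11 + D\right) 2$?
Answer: $\frac{533}{138840774} \approx 3.8389 \cdot 10^{-6}$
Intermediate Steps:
$y = 12$ ($y = \left(11 - 5\right) 2 = 6 \cdot 2 = 12$)
$C{\left(V \right)} = 3 + \frac{31}{V}$ ($C{\left(V \right)} = 3 + \left(\frac{19}{V} + \frac{12}{V}\right) = 3 + \frac{31}{V}$)
$\frac{C{\left(878 \right)}}{790665} = \frac{3 + \frac{31}{878}}{790665} = \left(3 + 31 \cdot \frac{1}{878}\right) \frac{1}{790665} = \left(3 + \frac{31}{878}\right) \frac{1}{790665} = \frac{2665}{878} \cdot \frac{1}{790665} = \frac{533}{138840774}$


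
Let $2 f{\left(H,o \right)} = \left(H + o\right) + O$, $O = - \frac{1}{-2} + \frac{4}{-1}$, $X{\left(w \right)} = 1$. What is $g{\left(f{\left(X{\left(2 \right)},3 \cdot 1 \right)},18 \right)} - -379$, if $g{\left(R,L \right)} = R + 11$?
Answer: $\frac{1561}{4} \approx 390.25$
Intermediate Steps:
$O = - \frac{7}{2}$ ($O = \left(-1\right) \left(- \frac{1}{2}\right) + 4 \left(-1\right) = \frac{1}{2} - 4 = - \frac{7}{2} \approx -3.5$)
$f{\left(H,o \right)} = - \frac{7}{4} + \frac{H}{2} + \frac{o}{2}$ ($f{\left(H,o \right)} = \frac{\left(H + o\right) - \frac{7}{2}}{2} = \frac{- \frac{7}{2} + H + o}{2} = - \frac{7}{4} + \frac{H}{2} + \frac{o}{2}$)
$g{\left(R,L \right)} = 11 + R$
$g{\left(f{\left(X{\left(2 \right)},3 \cdot 1 \right)},18 \right)} - -379 = \left(11 + \left(- \frac{7}{4} + \frac{1}{2} \cdot 1 + \frac{3 \cdot 1}{2}\right)\right) - -379 = \left(11 + \left(- \frac{7}{4} + \frac{1}{2} + \frac{1}{2} \cdot 3\right)\right) + 379 = \left(11 + \left(- \frac{7}{4} + \frac{1}{2} + \frac{3}{2}\right)\right) + 379 = \left(11 + \frac{1}{4}\right) + 379 = \frac{45}{4} + 379 = \frac{1561}{4}$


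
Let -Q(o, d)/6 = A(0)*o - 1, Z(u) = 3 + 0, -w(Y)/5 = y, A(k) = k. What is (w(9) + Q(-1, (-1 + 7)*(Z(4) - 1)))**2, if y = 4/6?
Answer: 64/9 ≈ 7.1111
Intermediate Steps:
y = 2/3 (y = 4*(1/6) = 2/3 ≈ 0.66667)
w(Y) = -10/3 (w(Y) = -5*2/3 = -10/3)
Z(u) = 3
Q(o, d) = 6 (Q(o, d) = -6*(0*o - 1) = -6*(0 - 1) = -6*(-1) = 6)
(w(9) + Q(-1, (-1 + 7)*(Z(4) - 1)))**2 = (-10/3 + 6)**2 = (8/3)**2 = 64/9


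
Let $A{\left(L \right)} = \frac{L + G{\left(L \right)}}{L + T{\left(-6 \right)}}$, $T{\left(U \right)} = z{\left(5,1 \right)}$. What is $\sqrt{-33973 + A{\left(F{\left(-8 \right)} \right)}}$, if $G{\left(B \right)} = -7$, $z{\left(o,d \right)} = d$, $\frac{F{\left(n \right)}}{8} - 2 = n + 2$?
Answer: $\frac{2 i \sqrt{8161711}}{31} \approx 184.31 i$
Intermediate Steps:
$F{\left(n \right)} = 32 + 8 n$ ($F{\left(n \right)} = 16 + 8 \left(n + 2\right) = 16 + 8 \left(2 + n\right) = 16 + \left(16 + 8 n\right) = 32 + 8 n$)
$T{\left(U \right)} = 1$
$A{\left(L \right)} = \frac{-7 + L}{1 + L}$ ($A{\left(L \right)} = \frac{L - 7}{L + 1} = \frac{-7 + L}{1 + L}$)
$\sqrt{-33973 + A{\left(F{\left(-8 \right)} \right)}} = \sqrt{-33973 + \frac{-7 + \left(32 + 8 \left(-8\right)\right)}{1 + \left(32 + 8 \left(-8\right)\right)}} = \sqrt{-33973 + \frac{-7 + \left(32 - 64\right)}{1 + \left(32 - 64\right)}} = \sqrt{-33973 + \frac{-7 - 32}{1 - 32}} = \sqrt{-33973 + \frac{1}{-31} \left(-39\right)} = \sqrt{-33973 - - \frac{39}{31}} = \sqrt{-33973 + \frac{39}{31}} = \sqrt{- \frac{1053124}{31}} = \frac{2 i \sqrt{8161711}}{31}$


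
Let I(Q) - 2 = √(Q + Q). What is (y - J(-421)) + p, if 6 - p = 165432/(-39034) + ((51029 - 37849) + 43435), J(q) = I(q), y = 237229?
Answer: 3525204222/19517 - I*√842 ≈ 1.8062e+5 - 29.017*I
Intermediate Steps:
I(Q) = 2 + √2*√Q (I(Q) = 2 + √(Q + Q) = 2 + √(2*Q) = 2 + √2*√Q)
J(q) = 2 + √2*√q
p = -1104755137/19517 (p = 6 - (165432/(-39034) + ((51029 - 37849) + 43435)) = 6 - (165432*(-1/39034) + (13180 + 43435)) = 6 - (-82716/19517 + 56615) = 6 - 1*1104872239/19517 = 6 - 1104872239/19517 = -1104755137/19517 ≈ -56605.)
(y - J(-421)) + p = (237229 - (2 + √2*√(-421))) - 1104755137/19517 = (237229 - (2 + √2*(I*√421))) - 1104755137/19517 = (237229 - (2 + I*√842)) - 1104755137/19517 = (237229 + (-2 - I*√842)) - 1104755137/19517 = (237227 - I*√842) - 1104755137/19517 = 3525204222/19517 - I*√842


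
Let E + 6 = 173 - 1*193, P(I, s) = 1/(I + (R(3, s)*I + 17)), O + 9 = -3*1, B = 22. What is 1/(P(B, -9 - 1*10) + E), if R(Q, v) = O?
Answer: -225/5851 ≈ -0.038455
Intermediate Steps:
O = -12 (O = -9 - 3*1 = -9 - 3 = -12)
R(Q, v) = -12
P(I, s) = 1/(17 - 11*I) (P(I, s) = 1/(I + (-12*I + 17)) = 1/(I + (17 - 12*I)) = 1/(17 - 11*I))
E = -26 (E = -6 + (173 - 1*193) = -6 + (173 - 193) = -6 - 20 = -26)
1/(P(B, -9 - 1*10) + E) = 1/(1/(17 - 11*22) - 26) = 1/(1/(17 - 242) - 26) = 1/(1/(-225) - 26) = 1/(-1/225 - 26) = 1/(-5851/225) = -225/5851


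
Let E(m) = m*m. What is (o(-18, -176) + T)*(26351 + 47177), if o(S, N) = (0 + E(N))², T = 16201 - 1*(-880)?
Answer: 70552296619896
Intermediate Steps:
T = 17081 (T = 16201 + 880 = 17081)
E(m) = m²
o(S, N) = N⁴ (o(S, N) = (0 + N²)² = (N²)² = N⁴)
(o(-18, -176) + T)*(26351 + 47177) = ((-176)⁴ + 17081)*(26351 + 47177) = (959512576 + 17081)*73528 = 959529657*73528 = 70552296619896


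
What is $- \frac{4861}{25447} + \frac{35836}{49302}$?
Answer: $\frac{336130835}{627293997} \approx 0.53584$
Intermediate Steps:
$- \frac{4861}{25447} + \frac{35836}{49302} = \left(-4861\right) \frac{1}{25447} + 35836 \cdot \frac{1}{49302} = - \frac{4861}{25447} + \frac{17918}{24651} = \frac{336130835}{627293997}$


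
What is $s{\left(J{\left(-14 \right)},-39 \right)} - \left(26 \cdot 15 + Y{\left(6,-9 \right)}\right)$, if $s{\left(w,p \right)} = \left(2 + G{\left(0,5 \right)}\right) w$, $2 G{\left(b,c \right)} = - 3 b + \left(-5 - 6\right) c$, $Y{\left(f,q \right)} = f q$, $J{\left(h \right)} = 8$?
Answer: $-540$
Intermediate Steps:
$G{\left(b,c \right)} = - \frac{11 c}{2} - \frac{3 b}{2}$ ($G{\left(b,c \right)} = \frac{- 3 b + \left(-5 - 6\right) c}{2} = \frac{- 3 b - 11 c}{2} = \frac{- 11 c - 3 b}{2} = - \frac{11 c}{2} - \frac{3 b}{2}$)
$s{\left(w,p \right)} = - \frac{51 w}{2}$ ($s{\left(w,p \right)} = \left(2 - \frac{55}{2}\right) w = - \frac{51 w}{2}$)
$s{\left(J{\left(-14 \right)},-39 \right)} - \left(26 \cdot 15 + Y{\left(6,-9 \right)}\right) = \left(- \frac{51}{2}\right) 8 - \left(26 \cdot 15 + 6 \left(-9\right)\right) = -204 - \left(390 - 54\right) = -204 - 336 = -540$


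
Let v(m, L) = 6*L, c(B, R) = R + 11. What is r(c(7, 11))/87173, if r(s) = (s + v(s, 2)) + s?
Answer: 56/87173 ≈ 0.00064240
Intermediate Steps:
c(B, R) = 11 + R
r(s) = 12 + 2*s (r(s) = (s + 6*2) + s = (s + 12) + s = (12 + s) + s = 12 + 2*s)
r(c(7, 11))/87173 = (12 + 2*(11 + 11))/87173 = (12 + 2*22)*(1/87173) = (12 + 44)*(1/87173) = 56*(1/87173) = 56/87173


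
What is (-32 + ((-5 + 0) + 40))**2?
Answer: 9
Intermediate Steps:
(-32 + ((-5 + 0) + 40))**2 = (-32 + (-5 + 40))**2 = (-32 + 35)**2 = 3**2 = 9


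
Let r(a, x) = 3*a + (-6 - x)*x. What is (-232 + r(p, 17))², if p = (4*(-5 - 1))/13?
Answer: 66765241/169 ≈ 3.9506e+5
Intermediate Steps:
p = -24/13 (p = (4*(-6))*(1/13) = -24*1/13 = -24/13 ≈ -1.8462)
r(a, x) = 3*a + x*(-6 - x)
(-232 + r(p, 17))² = (-232 + (-1*17² - 6*17 + 3*(-24/13)))² = (-232 + (-1*289 - 102 - 72/13))² = (-232 + (-289 - 102 - 72/13))² = (-232 - 5155/13)² = (-8171/13)² = 66765241/169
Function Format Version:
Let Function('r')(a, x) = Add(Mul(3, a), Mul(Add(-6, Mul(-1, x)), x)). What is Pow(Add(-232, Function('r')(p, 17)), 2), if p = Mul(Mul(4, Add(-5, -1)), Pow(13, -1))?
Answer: Rational(66765241, 169) ≈ 3.9506e+5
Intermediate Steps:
p = Rational(-24, 13) (p = Mul(Mul(4, -6), Rational(1, 13)) = Mul(-24, Rational(1, 13)) = Rational(-24, 13) ≈ -1.8462)
Function('r')(a, x) = Add(Mul(3, a), Mul(x, Add(-6, Mul(-1, x))))
Pow(Add(-232, Function('r')(p, 17)), 2) = Pow(Add(-232, Add(Mul(-1, Pow(17, 2)), Mul(-6, 17), Mul(3, Rational(-24, 13)))), 2) = Pow(Add(-232, Add(Mul(-1, 289), -102, Rational(-72, 13))), 2) = Pow(Add(-232, Add(-289, -102, Rational(-72, 13))), 2) = Pow(Add(-232, Rational(-5155, 13)), 2) = Pow(Rational(-8171, 13), 2) = Rational(66765241, 169)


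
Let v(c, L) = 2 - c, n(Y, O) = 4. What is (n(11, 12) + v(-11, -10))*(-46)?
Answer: -782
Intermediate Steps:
(n(11, 12) + v(-11, -10))*(-46) = (4 + (2 - 1*(-11)))*(-46) = (4 + (2 + 11))*(-46) = (4 + 13)*(-46) = 17*(-46) = -782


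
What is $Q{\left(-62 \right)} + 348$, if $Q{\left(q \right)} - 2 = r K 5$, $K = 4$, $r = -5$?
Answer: $250$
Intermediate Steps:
$Q{\left(q \right)} = -98$ ($Q{\left(q \right)} = 2 + \left(-5\right) 4 \cdot 5 = 2 - 100 = -98$)
$Q{\left(-62 \right)} + 348 = -98 + 348 = 250$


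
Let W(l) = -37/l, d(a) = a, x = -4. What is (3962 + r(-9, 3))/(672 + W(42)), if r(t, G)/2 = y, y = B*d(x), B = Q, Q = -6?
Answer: 168420/28187 ≈ 5.9751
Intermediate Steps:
B = -6
y = 24 (y = -6*(-4) = 24)
r(t, G) = 48 (r(t, G) = 2*24 = 48)
(3962 + r(-9, 3))/(672 + W(42)) = (3962 + 48)/(672 - 37/42) = 4010/(672 - 37*1/42) = 4010/(672 - 37/42) = 4010/(28187/42) = 4010*(42/28187) = 168420/28187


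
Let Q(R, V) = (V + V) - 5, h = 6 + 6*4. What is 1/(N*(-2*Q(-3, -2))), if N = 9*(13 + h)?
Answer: 1/6966 ≈ 0.00014355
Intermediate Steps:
h = 30 (h = 6 + 24 = 30)
Q(R, V) = -5 + 2*V (Q(R, V) = 2*V - 5 = -5 + 2*V)
N = 387 (N = 9*(13 + 30) = 9*43 = 387)
1/(N*(-2*Q(-3, -2))) = 1/(387*(-2*(-5 + 2*(-2)))) = 1/(387*(-2*(-5 - 4))) = 1/(387*(-2*(-9))) = 1/(387*18) = 1/6966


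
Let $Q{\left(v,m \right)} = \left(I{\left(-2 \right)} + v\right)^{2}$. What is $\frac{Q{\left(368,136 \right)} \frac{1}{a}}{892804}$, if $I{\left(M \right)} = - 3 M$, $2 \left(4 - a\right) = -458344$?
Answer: $\frac{3179}{4650210216} \approx 6.8363 \cdot 10^{-7}$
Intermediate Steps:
$a = 229176$ ($a = 4 - -229172 = 4 + 229172 = 229176$)
$Q{\left(v,m \right)} = \left(6 + v\right)^{2}$ ($Q{\left(v,m \right)} = \left(\left(-3\right) \left(-2\right) + v\right)^{2} = \left(6 + v\right)^{2}$)
$\frac{Q{\left(368,136 \right)} \frac{1}{a}}{892804} = \frac{\left(6 + 368\right)^{2} \cdot \frac{1}{229176}}{892804} = 374^{2} \cdot \frac{1}{229176} \cdot \frac{1}{892804} = 139876 \cdot \frac{1}{229176} \cdot \frac{1}{892804} = \frac{34969}{57294} \cdot \frac{1}{892804} = \frac{3179}{4650210216}$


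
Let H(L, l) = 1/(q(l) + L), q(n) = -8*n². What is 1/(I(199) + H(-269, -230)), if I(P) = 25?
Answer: 423469/10586724 ≈ 0.040000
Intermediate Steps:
H(L, l) = 1/(L - 8*l²) (H(L, l) = 1/(-8*l² + L) = 1/(L - 8*l²))
1/(I(199) + H(-269, -230)) = 1/(25 + 1/(-269 - 8*(-230)²)) = 1/(25 + 1/(-269 - 8*52900)) = 1/(25 + 1/(-269 - 423200)) = 1/(25 + 1/(-423469)) = 1/(25 - 1/423469) = 1/(10586724/423469) = 423469/10586724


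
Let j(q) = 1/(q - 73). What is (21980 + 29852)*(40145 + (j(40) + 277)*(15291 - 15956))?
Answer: -22397620280/3 ≈ -7.4659e+9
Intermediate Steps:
j(q) = 1/(-73 + q)
(21980 + 29852)*(40145 + (j(40) + 277)*(15291 - 15956)) = (21980 + 29852)*(40145 + (1/(-73 + 40) + 277)*(15291 - 15956)) = 51832*(40145 + (1/(-33) + 277)*(-665)) = 51832*(40145 + (-1/33 + 277)*(-665)) = 51832*(40145 + (9140/33)*(-665)) = 51832*(40145 - 6078100/33) = 51832*(-4753315/33) = -22397620280/3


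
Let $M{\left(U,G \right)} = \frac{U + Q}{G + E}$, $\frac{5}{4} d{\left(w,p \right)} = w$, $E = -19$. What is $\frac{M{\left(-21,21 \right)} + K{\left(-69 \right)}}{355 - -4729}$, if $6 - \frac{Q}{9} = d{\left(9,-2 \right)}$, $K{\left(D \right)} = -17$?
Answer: $- \frac{329}{50840} \approx -0.0064713$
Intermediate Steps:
$d{\left(w,p \right)} = \frac{4 w}{5}$
$Q = - \frac{54}{5}$ ($Q = 54 - 9 \cdot \frac{4}{5} \cdot 9 = 54 - \frac{324}{5} = - \frac{54}{5} \approx -10.8$)
$M{\left(U,G \right)} = \frac{- \frac{54}{5} + U}{-19 + G}$ ($M{\left(U,G \right)} = \frac{U - \frac{54}{5}}{G - 19} = \frac{- \frac{54}{5} + U}{-19 + G}$)
$\frac{M{\left(-21,21 \right)} + K{\left(-69 \right)}}{355 - -4729} = \frac{\frac{- \frac{54}{5} - 21}{-19 + 21} - 17}{355 - -4729} = \frac{\frac{1}{2} \left(- \frac{159}{5}\right) - 17}{355 + 4729} = \frac{\frac{1}{2} \left(- \frac{159}{5}\right) - 17}{5084} = \left(- \frac{159}{10} - 17\right) \frac{1}{5084} = \left(- \frac{329}{10}\right) \frac{1}{5084} = - \frac{329}{50840}$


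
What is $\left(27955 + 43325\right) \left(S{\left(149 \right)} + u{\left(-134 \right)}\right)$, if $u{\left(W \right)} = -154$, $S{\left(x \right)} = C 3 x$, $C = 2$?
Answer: $52747200$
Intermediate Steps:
$S{\left(x \right)} = 6 x$ ($S{\left(x \right)} = 2 \cdot 3 x = 6 x$)
$\left(27955 + 43325\right) \left(S{\left(149 \right)} + u{\left(-134 \right)}\right) = \left(27955 + 43325\right) \left(6 \cdot 149 - 154\right) = 71280 \left(894 - 154\right) = 71280 \cdot 740 = 52747200$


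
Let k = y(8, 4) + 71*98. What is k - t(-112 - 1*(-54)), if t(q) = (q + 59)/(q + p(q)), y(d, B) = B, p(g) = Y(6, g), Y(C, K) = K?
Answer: 807593/116 ≈ 6962.0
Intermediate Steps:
p(g) = g
t(q) = (59 + q)/(2*q) (t(q) = (q + 59)/(q + q) = (59 + q)/((2*q)) = (59 + q)*(1/(2*q)) = (59 + q)/(2*q))
k = 6962 (k = 4 + 71*98 = 4 + 6958 = 6962)
k - t(-112 - 1*(-54)) = 6962 - (59 + (-112 - 1*(-54)))/(2*(-112 - 1*(-54))) = 6962 - (59 + (-112 + 54))/(2*(-112 + 54)) = 6962 - (59 - 58)/(2*(-58)) = 6962 - (-1)/(2*58) = 6962 - 1*(-1/116) = 6962 + 1/116 = 807593/116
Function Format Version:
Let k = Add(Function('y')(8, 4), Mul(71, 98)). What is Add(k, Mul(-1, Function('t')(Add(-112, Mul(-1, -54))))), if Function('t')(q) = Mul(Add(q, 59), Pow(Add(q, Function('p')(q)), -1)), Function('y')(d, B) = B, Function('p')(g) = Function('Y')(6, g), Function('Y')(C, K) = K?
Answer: Rational(807593, 116) ≈ 6962.0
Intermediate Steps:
Function('p')(g) = g
Function('t')(q) = Mul(Rational(1, 2), Pow(q, -1), Add(59, q)) (Function('t')(q) = Mul(Add(q, 59), Pow(Add(q, q), -1)) = Mul(Add(59, q), Pow(Mul(2, q), -1)) = Mul(Add(59, q), Mul(Rational(1, 2), Pow(q, -1))) = Mul(Rational(1, 2), Pow(q, -1), Add(59, q)))
k = 6962 (k = Add(4, Mul(71, 98)) = Add(4, 6958) = 6962)
Add(k, Mul(-1, Function('t')(Add(-112, Mul(-1, -54))))) = Add(6962, Mul(-1, Mul(Rational(1, 2), Pow(Add(-112, Mul(-1, -54)), -1), Add(59, Add(-112, Mul(-1, -54)))))) = Add(6962, Mul(-1, Mul(Rational(1, 2), Pow(Add(-112, 54), -1), Add(59, Add(-112, 54))))) = Add(6962, Mul(-1, Mul(Rational(1, 2), Pow(-58, -1), Add(59, -58)))) = Add(6962, Mul(-1, Mul(Rational(1, 2), Rational(-1, 58), 1))) = Add(6962, Mul(-1, Rational(-1, 116))) = Add(6962, Rational(1, 116)) = Rational(807593, 116)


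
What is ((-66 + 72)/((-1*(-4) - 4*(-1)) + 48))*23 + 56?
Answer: 1637/28 ≈ 58.464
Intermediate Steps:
((-66 + 72)/((-1*(-4) - 4*(-1)) + 48))*23 + 56 = (6/((4 + 4) + 48))*23 + 56 = (6/(8 + 48))*23 + 56 = (6/56)*23 + 56 = (6*(1/56))*23 + 56 = (3/28)*23 + 56 = 69/28 + 56 = 1637/28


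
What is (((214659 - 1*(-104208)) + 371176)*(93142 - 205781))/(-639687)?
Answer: 77725753477/639687 ≈ 1.2151e+5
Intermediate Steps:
(((214659 - 1*(-104208)) + 371176)*(93142 - 205781))/(-639687) = (((214659 + 104208) + 371176)*(-112639))*(-1/639687) = ((318867 + 371176)*(-112639))*(-1/639687) = (690043*(-112639))*(-1/639687) = -77725753477*(-1/639687) = 77725753477/639687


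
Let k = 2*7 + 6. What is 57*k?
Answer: 1140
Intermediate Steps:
k = 20 (k = 14 + 6 = 20)
57*k = 57*20 = 1140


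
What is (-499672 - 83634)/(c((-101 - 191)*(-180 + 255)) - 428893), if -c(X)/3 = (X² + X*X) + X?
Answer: 583306/2878023193 ≈ 0.00020268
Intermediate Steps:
c(X) = -6*X² - 3*X (c(X) = -3*((X² + X*X) + X) = -3*((X² + X²) + X) = -3*(2*X² + X) = -3*(X + 2*X²) = -6*X² - 3*X)
(-499672 - 83634)/(c((-101 - 191)*(-180 + 255)) - 428893) = (-499672 - 83634)/(-3*(-101 - 191)*(-180 + 255)*(1 + 2*((-101 - 191)*(-180 + 255))) - 428893) = -583306/(-3*(-292*75)*(1 + 2*(-292*75)) - 428893) = -583306/(-3*(-21900)*(1 + 2*(-21900)) - 428893) = -583306/(-3*(-21900)*(1 - 43800) - 428893) = -583306/(-3*(-21900)*(-43799) - 428893) = -583306/(-2877594300 - 428893) = -583306/(-2878023193) = -583306*(-1/2878023193) = 583306/2878023193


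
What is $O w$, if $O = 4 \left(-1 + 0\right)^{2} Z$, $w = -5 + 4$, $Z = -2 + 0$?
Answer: $8$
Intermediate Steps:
$Z = -2$
$w = -1$
$O = -8$ ($O = 4 \left(-1 + 0\right)^{2} \left(-2\right) = 4 \left(-1\right)^{2} \left(-2\right) = 4 \cdot 1 \left(-2\right) = 4 \left(-2\right) = -8$)
$O w = \left(-8\right) \left(-1\right) = 8$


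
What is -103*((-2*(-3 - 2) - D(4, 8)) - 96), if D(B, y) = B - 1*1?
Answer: 9167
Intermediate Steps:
D(B, y) = -1 + B (D(B, y) = B - 1 = -1 + B)
-103*((-2*(-3 - 2) - D(4, 8)) - 96) = -103*((-2*(-3 - 2) - (-1 + 4)) - 96) = -103*((-2*(-5) - 1*3) - 96) = -103*((10 - 3) - 96) = -103*(7 - 96) = -103*(-89) = 9167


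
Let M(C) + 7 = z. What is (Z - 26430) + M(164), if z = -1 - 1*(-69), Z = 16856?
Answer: -9513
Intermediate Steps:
z = 68 (z = -1 + 69 = 68)
M(C) = 61 (M(C) = -7 + 68 = 61)
(Z - 26430) + M(164) = (16856 - 26430) + 61 = -9574 + 61 = -9513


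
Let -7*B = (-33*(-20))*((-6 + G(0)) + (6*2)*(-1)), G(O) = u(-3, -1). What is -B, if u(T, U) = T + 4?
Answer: -11220/7 ≈ -1602.9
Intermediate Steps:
u(T, U) = 4 + T
G(O) = 1 (G(O) = 4 - 3 = 1)
B = 11220/7 (B = -(-33*(-20))*((-6 + 1) + (6*2)*(-1))/7 = -660*(-5 + 12*(-1))/7 = -660*(-5 - 12)/7 = -660*(-17)/7 = -⅐*(-11220) = 11220/7 ≈ 1602.9)
-B = -1*11220/7 = -11220/7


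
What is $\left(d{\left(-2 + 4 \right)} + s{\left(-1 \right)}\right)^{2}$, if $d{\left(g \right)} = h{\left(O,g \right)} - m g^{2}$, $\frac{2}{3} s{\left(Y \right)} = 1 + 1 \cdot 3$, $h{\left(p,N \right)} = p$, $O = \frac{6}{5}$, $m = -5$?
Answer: $\frac{18496}{25} \approx 739.84$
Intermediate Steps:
$O = \frac{6}{5}$ ($O = 6 \cdot \frac{1}{5} = \frac{6}{5} \approx 1.2$)
$s{\left(Y \right)} = 6$ ($s{\left(Y \right)} = \frac{3 \left(1 + 1 \cdot 3\right)}{2} = \frac{3 \left(1 + 3\right)}{2} = \frac{3}{2} \cdot 4 = 6$)
$d{\left(g \right)} = \frac{6}{5} + 5 g^{2}$ ($d{\left(g \right)} = \frac{6}{5} - - 5 g^{2} = \frac{6}{5} + 5 g^{2}$)
$\left(d{\left(-2 + 4 \right)} + s{\left(-1 \right)}\right)^{2} = \left(\left(\frac{6}{5} + 5 \left(-2 + 4\right)^{2}\right) + 6\right)^{2} = \left(\left(\frac{6}{5} + 5 \cdot 2^{2}\right) + 6\right)^{2} = \left(\left(\frac{6}{5} + 5 \cdot 4\right) + 6\right)^{2} = \left(\left(\frac{6}{5} + 20\right) + 6\right)^{2} = \left(\frac{106}{5} + 6\right)^{2} = \left(\frac{136}{5}\right)^{2} = \frac{18496}{25}$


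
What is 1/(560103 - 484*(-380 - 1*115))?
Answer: 1/799683 ≈ 1.2505e-6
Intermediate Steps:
1/(560103 - 484*(-380 - 1*115)) = 1/(560103 - 484*(-380 - 115)) = 1/(560103 - 484*(-495)) = 1/(560103 + 239580) = 1/799683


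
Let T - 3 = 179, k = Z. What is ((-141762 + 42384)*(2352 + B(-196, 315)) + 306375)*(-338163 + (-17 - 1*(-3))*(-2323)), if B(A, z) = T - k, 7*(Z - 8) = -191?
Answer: 77459837305647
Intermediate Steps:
Z = -135/7 (Z = 8 + (⅐)*(-191) = 8 - 191/7 = -135/7 ≈ -19.286)
k = -135/7 ≈ -19.286
T = 182 (T = 3 + 179 = 182)
B(A, z) = 1409/7 (B(A, z) = 182 - 1*(-135/7) = 182 + 135/7 = 1409/7)
((-141762 + 42384)*(2352 + B(-196, 315)) + 306375)*(-338163 + (-17 - 1*(-3))*(-2323)) = ((-141762 + 42384)*(2352 + 1409/7) + 306375)*(-338163 + (-17 - 1*(-3))*(-2323)) = (-99378*17873/7 + 306375)*(-338163 + (-17 + 3)*(-2323)) = (-1776182994/7 + 306375)*(-338163 - 14*(-2323)) = -1774038369*(-338163 + 32522)/7 = -1774038369/7*(-305641) = 77459837305647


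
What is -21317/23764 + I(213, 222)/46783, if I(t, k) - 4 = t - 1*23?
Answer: -992662995/1111751212 ≈ -0.89288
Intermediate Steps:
I(t, k) = -19 + t (I(t, k) = 4 + (t - 1*23) = 4 + (t - 23) = 4 + (-23 + t) = -19 + t)
-21317/23764 + I(213, 222)/46783 = -21317/23764 + (-19 + 213)/46783 = -21317*1/23764 + 194*(1/46783) = -21317/23764 + 194/46783 = -992662995/1111751212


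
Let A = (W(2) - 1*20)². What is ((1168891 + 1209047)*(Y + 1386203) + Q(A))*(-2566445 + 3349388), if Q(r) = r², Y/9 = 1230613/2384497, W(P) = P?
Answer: 6153975408792032244708768/2384497 ≈ 2.5808e+18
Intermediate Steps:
Y = 11075517/2384497 (Y = 9*(1230613/2384497) = 11075517/2384497 ≈ 4.6448)
A = 324 (A = (2 - 1*20)² = (2 - 20)² = (-18)² = 324)
((1168891 + 1209047)*(Y + 1386203) + Q(A))*(-2566445 + 3349388) = ((1168891 + 1209047)*(11075517/2384497 + 1386203) + 324²)*(-2566445 + 3349388) = (2377938*(3305407970408/2384497) + 104976)*782943 = (7860055218336058704/2384497 + 104976)*782943 = (7860055468651015776/2384497)*782943 = 6153975408792032244708768/2384497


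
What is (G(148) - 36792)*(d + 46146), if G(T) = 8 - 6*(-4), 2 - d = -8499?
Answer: -2008823720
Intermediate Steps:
d = 8501 (d = 2 - 1*(-8499) = 2 + 8499 = 8501)
G(T) = 32 (G(T) = 8 + 24 = 32)
(G(148) - 36792)*(d + 46146) = (32 - 36792)*(8501 + 46146) = -36760*54647 = -2008823720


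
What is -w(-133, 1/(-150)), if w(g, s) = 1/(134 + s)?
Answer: -150/20099 ≈ -0.0074631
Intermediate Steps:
-w(-133, 1/(-150)) = -1/(134 + 1/(-150)) = -1/(134 - 1/150) = -1/20099/150 = -1*150/20099 = -150/20099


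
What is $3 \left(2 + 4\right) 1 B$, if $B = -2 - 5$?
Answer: $-126$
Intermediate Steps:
$B = -7$ ($B = -2 - 5 = -7$)
$3 \left(2 + 4\right) 1 B = 3 \left(2 + 4\right) 1 \left(-7\right) = 3 \cdot 6 \cdot 1 \left(-7\right) = 3 \cdot 6 \left(-7\right) = 18 \left(-7\right) = -126$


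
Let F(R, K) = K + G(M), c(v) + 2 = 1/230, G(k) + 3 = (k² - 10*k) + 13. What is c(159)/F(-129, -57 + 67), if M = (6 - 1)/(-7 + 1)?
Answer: -8262/120175 ≈ -0.068750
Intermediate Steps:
M = -⅚ (M = 5/(-6) = 5*(-⅙) = -⅚ ≈ -0.83333)
G(k) = 10 + k² - 10*k (G(k) = -3 + ((k² - 10*k) + 13) = -3 + (13 + k² - 10*k) = 10 + k² - 10*k)
c(v) = -459/230 (c(v) = -2 + 1/230 = -459/230)
F(R, K) = 685/36 + K (F(R, K) = K + (10 + (-⅚)² - 10*(-⅚)) = K + (10 + 25/36 + 25/3) = K + 685/36 = 685/36 + K)
c(159)/F(-129, -57 + 67) = -459/(230*(685/36 + (-57 + 67))) = -459/(230*(685/36 + 10)) = -459/(230*1045/36) = -459/230*36/1045 = -8262/120175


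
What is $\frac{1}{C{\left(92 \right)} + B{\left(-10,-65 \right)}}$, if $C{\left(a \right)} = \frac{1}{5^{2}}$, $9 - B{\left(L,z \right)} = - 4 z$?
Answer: $- \frac{25}{6274} \approx -0.0039847$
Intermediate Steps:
$B{\left(L,z \right)} = 9 + 4 z$ ($B{\left(L,z \right)} = 9 - - 4 z = 9 + 4 z$)
$C{\left(a \right)} = \frac{1}{25}$
$\frac{1}{C{\left(92 \right)} + B{\left(-10,-65 \right)}} = \frac{1}{\frac{1}{25} + \left(9 + 4 \left(-65\right)\right)} = \frac{1}{\frac{1}{25} + \left(9 - 260\right)} = \frac{1}{\frac{1}{25} - 251} = \frac{1}{- \frac{6274}{25}} = - \frac{25}{6274}$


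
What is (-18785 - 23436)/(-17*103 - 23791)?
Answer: 42221/25542 ≈ 1.6530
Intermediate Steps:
(-18785 - 23436)/(-17*103 - 23791) = -42221/(-1751 - 23791) = -42221/(-25542) = -42221*(-1/25542) = 42221/25542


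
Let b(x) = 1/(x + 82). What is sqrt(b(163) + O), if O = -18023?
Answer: 9*I*sqrt(272570)/35 ≈ 134.25*I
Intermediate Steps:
b(x) = 1/(82 + x)
sqrt(b(163) + O) = sqrt(1/(82 + 163) - 18023) = sqrt(1/245 - 18023) = sqrt(-4415634/245) = 9*I*sqrt(272570)/35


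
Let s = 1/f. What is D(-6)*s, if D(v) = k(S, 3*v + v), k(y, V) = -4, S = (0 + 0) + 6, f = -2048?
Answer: 1/512 ≈ 0.0019531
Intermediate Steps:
S = 6 (S = 0 + 6 = 6)
D(v) = -4
s = -1/2048 (s = 1/(-2048) = -1/2048 ≈ -0.00048828)
D(-6)*s = -4*(-1/2048) = 1/512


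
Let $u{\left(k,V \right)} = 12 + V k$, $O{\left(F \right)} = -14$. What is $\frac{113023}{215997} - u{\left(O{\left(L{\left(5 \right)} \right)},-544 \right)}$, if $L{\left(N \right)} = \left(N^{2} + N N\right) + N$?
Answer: $- \frac{1647512093}{215997} \approx -7627.5$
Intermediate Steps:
$L{\left(N \right)} = N + 2 N^{2}$ ($L{\left(N \right)} = \left(N^{2} + N^{2}\right) + N = 2 N^{2} + N = N + 2 N^{2}$)
$\frac{113023}{215997} - u{\left(O{\left(L{\left(5 \right)} \right)},-544 \right)} = \frac{113023}{215997} - \left(12 - -7616\right) = 113023 \cdot \frac{1}{215997} - \left(12 + 7616\right) = \frac{113023}{215997} - 7628 = - \frac{1647512093}{215997}$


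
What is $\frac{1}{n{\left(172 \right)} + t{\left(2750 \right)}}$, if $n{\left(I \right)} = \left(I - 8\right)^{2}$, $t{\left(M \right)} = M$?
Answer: $\frac{1}{29646} \approx 3.3731 \cdot 10^{-5}$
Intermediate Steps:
$n{\left(I \right)} = \left(-8 + I\right)^{2}$
$\frac{1}{n{\left(172 \right)} + t{\left(2750 \right)}} = \frac{1}{\left(-8 + 172\right)^{2} + 2750} = \frac{1}{164^{2} + 2750} = \frac{1}{26896 + 2750} = \frac{1}{29646}$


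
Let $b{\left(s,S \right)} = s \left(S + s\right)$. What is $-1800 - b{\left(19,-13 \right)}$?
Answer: $-1914$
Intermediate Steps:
$-1800 - b{\left(19,-13 \right)} = -1800 - 19 \left(-13 + 19\right) = -1800 - 19 \cdot 6 = -1800 - 114 = -1914$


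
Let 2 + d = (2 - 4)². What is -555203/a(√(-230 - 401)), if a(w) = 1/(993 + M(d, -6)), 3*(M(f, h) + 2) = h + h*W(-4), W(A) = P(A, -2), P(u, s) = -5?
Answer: -554647797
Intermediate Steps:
W(A) = -5
d = 2 (d = -2 + (2 - 4)² = -2 + (-2)² = -2 + 4 = 2)
M(f, h) = -2 - 4*h/3 (M(f, h) = -2 + (h + h*(-5))/3 = -2 + (h - 5*h)/3 = -2 + (-4*h)/3 = -2 - 4*h/3)
a(w) = 1/999 (a(w) = 1/(993 + (-2 - 4/3*(-6))) = 1/(993 + (-2 + 8)) = 1/(993 + 6) = 1/999)
-555203/a(√(-230 - 401)) = -555203/1/999 = -555203*999 = -554647797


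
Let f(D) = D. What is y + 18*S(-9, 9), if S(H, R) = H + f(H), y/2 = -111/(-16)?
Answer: -2481/8 ≈ -310.13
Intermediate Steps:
y = 111/8 (y = 2*(-111/(-16)) = 2*(-111*(-1/16)) = 2*(111/16) = 111/8 ≈ 13.875)
S(H, R) = 2*H (S(H, R) = H + H = 2*H)
y + 18*S(-9, 9) = 111/8 + 18*(2*(-9)) = 111/8 + 18*(-18) = 111/8 - 324 = -2481/8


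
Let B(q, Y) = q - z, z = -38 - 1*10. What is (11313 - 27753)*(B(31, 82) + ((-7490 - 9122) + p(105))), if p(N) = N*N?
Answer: 90551520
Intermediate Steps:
z = -48 (z = -38 - 10 = -48)
p(N) = N²
B(q, Y) = 48 + q (B(q, Y) = q - 1*(-48) = q + 48 = 48 + q)
(11313 - 27753)*(B(31, 82) + ((-7490 - 9122) + p(105))) = (11313 - 27753)*((48 + 31) + ((-7490 - 9122) + 105²)) = -16440*(79 + (-16612 + 11025)) = -16440*(79 - 5587) = -16440*(-5508) = 90551520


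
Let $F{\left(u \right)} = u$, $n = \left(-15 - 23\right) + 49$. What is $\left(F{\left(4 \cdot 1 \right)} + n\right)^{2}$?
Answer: $225$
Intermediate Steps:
$n = 11$ ($n = -38 + 49 = 11$)
$\left(F{\left(4 \cdot 1 \right)} + n\right)^{2} = \left(4 \cdot 1 + 11\right)^{2} = \left(4 + 11\right)^{2} = 15^{2} = 225$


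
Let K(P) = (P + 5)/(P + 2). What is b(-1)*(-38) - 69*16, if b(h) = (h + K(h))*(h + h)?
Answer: -876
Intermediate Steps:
K(P) = (5 + P)/(2 + P)
b(h) = 2*h*(h + (5 + h)/(2 + h)) (b(h) = (h + (5 + h)/(2 + h))*(h + h) = (h + (5 + h)/(2 + h))*(2*h) = 2*h*(h + (5 + h)/(2 + h)))
b(-1)*(-38) - 69*16 = (2*(-1)*(5 - 1 - (2 - 1))/(2 - 1))*(-38) - 69*16 = (2*(-1)*(5 - 1 - 1*1)/1)*(-38) - 1104 = (2*(-1)*1*(5 - 1 - 1))*(-38) - 1104 = (2*(-1)*1*3)*(-38) - 1104 = -6*(-38) - 1104 = 228 - 1104 = -876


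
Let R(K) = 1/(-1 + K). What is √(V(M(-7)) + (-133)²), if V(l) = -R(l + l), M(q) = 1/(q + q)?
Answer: √283038/4 ≈ 133.00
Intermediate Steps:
M(q) = 1/(2*q)
V(l) = -1/(-1 + 2*l) (V(l) = -1/(-1 + (l + l)) = -1/(-1 + 2*l))
√(V(M(-7)) + (-133)²) = √(-1/(-1 + 2*((½)/(-7))) + (-133)²) = √(-1/(-1 + 2*((½)*(-⅐))) + 17689) = √(-1/(-1 + 2*(-1/14)) + 17689) = √(-1/(-1 - ⅐) + 17689) = √(-1/(-8/7) + 17689) = √(-1*(-7/8) + 17689) = √(7/8 + 17689) = √(141519/8) = √283038/4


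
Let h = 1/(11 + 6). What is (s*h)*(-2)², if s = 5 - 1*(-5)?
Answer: 40/17 ≈ 2.3529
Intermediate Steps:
s = 10 (s = 5 + 5 = 10)
h = 1/17 ≈ 0.058824
(s*h)*(-2)² = (10*(1/17))*(-2)² = (10/17)*4 = 40/17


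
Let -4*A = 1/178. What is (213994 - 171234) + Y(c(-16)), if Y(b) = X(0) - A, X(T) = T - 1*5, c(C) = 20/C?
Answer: 30441561/712 ≈ 42755.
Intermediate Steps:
A = -1/712 (A = -¼/178 = -¼*1/178 = -1/712 ≈ -0.0014045)
X(T) = -5 + T (X(T) = T - 5 = -5 + T)
Y(b) = -3559/712 (Y(b) = (-5 + 0) - 1*(-1/712) = -5 + 1/712 = -3559/712)
(213994 - 171234) + Y(c(-16)) = (213994 - 171234) - 3559/712 = 42760 - 3559/712 = 30441561/712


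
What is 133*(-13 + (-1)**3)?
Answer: -1862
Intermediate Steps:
133*(-13 + (-1)**3) = 133*(-13 - 1) = 133*(-14) = -1862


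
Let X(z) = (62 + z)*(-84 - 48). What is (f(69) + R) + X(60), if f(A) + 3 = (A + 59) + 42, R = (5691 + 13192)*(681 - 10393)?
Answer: -183407633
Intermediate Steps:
R = -183391696 (R = 18883*(-9712) = -183391696)
f(A) = 98 + A (f(A) = -3 + ((A + 59) + 42) = -3 + ((59 + A) + 42) = -3 + (101 + A) = 98 + A)
X(z) = -8184 - 132*z (X(z) = (62 + z)*(-132) = -8184 - 132*z)
(f(69) + R) + X(60) = ((98 + 69) - 183391696) + (-8184 - 132*60) = (167 - 183391696) + (-8184 - 7920) = -183391529 - 16104 = -183407633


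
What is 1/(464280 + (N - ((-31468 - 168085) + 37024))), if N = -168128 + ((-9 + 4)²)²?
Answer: 1/459306 ≈ 2.1772e-6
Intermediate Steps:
N = -167503 (N = -168128 + ((-5)²)² = -168128 + 25² = -168128 + 625 = -167503)
1/(464280 + (N - ((-31468 - 168085) + 37024))) = 1/(464280 + (-167503 - ((-31468 - 168085) + 37024))) = 1/(464280 + (-167503 - (-199553 + 37024))) = 1/(464280 + (-167503 - 1*(-162529))) = 1/(464280 + (-167503 + 162529)) = 1/(464280 - 4974) = 1/459306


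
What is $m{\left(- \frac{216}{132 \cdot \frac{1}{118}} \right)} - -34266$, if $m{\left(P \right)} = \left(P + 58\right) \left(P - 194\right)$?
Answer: $\frac{10473574}{121} \approx 86559.0$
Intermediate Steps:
$m{\left(P \right)} = \left(-194 + P\right) \left(58 + P\right)$ ($m{\left(P \right)} = \left(58 + P\right) \left(-194 + P\right) = \left(-194 + P\right) \left(58 + P\right)$)
$m{\left(- \frac{216}{132 \cdot \frac{1}{118}} \right)} - -34266 = \left(-11252 + \left(- \frac{216}{132 \cdot \frac{1}{118}}\right)^{2} - 136 \left(- \frac{216}{132 \cdot \frac{1}{118}}\right)\right) - -34266 = \left(-11252 + \left(- \frac{216}{132 \cdot \frac{1}{118}}\right)^{2} - 136 \left(- \frac{216}{132 \cdot \frac{1}{118}}\right)\right) + 34266 = \left(-11252 + \left(- \frac{216}{\frac{66}{59}}\right)^{2} - 136 \left(- \frac{216}{\frac{66}{59}}\right)\right) + 34266 = \left(-11252 + \left(\left(-216\right) \frac{59}{66}\right)^{2} - 136 \left(\left(-216\right) \frac{59}{66}\right)\right) + 34266 = \left(-11252 + \left(- \frac{2124}{11}\right)^{2} - - \frac{288864}{11}\right) + 34266 = \left(-11252 + \frac{4511376}{121} + \frac{288864}{11}\right) + 34266 = \frac{6327388}{121} + 34266 = \frac{10473574}{121}$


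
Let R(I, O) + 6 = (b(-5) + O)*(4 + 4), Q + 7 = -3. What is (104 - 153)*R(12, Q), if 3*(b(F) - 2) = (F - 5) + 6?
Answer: 11858/3 ≈ 3952.7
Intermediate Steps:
Q = -10 (Q = -7 - 3 = -10)
b(F) = 7/3 + F/3 (b(F) = 2 + ((F - 5) + 6)/3 = 2 + ((-5 + F) + 6)/3 = 2 + (1 + F)/3 = 2 + (⅓ + F/3) = 7/3 + F/3)
R(I, O) = -⅔ + 8*O (R(I, O) = -6 + ((7/3 + (⅓)*(-5)) + O)*(4 + 4) = -6 + ((7/3 - 5/3) + O)*8 = -6 + (⅔ + O)*8 = -6 + (16/3 + 8*O) = -⅔ + 8*O)
(104 - 153)*R(12, Q) = (104 - 153)*(-⅔ + 8*(-10)) = -49*(-⅔ - 80) = -49*(-242/3) = 11858/3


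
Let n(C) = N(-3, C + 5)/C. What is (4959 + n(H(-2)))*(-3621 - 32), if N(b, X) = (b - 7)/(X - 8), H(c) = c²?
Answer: -36212189/2 ≈ -1.8106e+7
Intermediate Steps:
N(b, X) = (-7 + b)/(-8 + X)
n(C) = -10/(C*(-3 + C)) (n(C) = ((-7 - 3)/(-8 + (C + 5)))/C = (-10/(-8 + (5 + C)))/C = (-10/(-3 + C))/C = -10/(C*(-3 + C)))
(4959 + n(H(-2)))*(-3621 - 32) = (4959 - 10/(((-2)²)*(-3 + (-2)²)))*(-3621 - 32) = (4959 - 10/(4*(-3 + 4)))*(-3653) = (4959 - 10*¼/1)*(-3653) = (4959 - 10*¼*1)*(-3653) = (4959 - 5/2)*(-3653) = (9913/2)*(-3653) = -36212189/2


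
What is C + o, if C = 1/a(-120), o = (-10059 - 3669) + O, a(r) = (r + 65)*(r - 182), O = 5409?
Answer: -138178589/16610 ≈ -8319.0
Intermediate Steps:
a(r) = (-182 + r)*(65 + r) (a(r) = (65 + r)*(-182 + r) = (-182 + r)*(65 + r))
o = -8319 (o = (-10059 - 3669) + 5409 = -13728 + 5409 = -8319)
C = 1/16610 (C = 1/(-11830 + (-120)**2 - 117*(-120)) = 1/(-11830 + 14400 + 14040) = 1/16610 ≈ 6.0205e-5)
C + o = 1/16610 - 8319 = -138178589/16610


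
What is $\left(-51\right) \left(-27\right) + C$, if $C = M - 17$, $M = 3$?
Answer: $1363$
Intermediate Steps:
$C = -14$ ($C = 3 - 17 = -14$)
$\left(-51\right) \left(-27\right) + C = \left(-51\right) \left(-27\right) - 14 = 1377 - 14 = 1363$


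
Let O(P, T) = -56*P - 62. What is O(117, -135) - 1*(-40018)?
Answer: 33404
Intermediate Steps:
O(P, T) = -62 - 56*P
O(117, -135) - 1*(-40018) = (-62 - 56*117) - 1*(-40018) = (-62 - 6552) + 40018 = -6614 + 40018 = 33404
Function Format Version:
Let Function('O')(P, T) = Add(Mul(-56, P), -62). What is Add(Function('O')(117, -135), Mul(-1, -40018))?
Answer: 33404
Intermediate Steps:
Function('O')(P, T) = Add(-62, Mul(-56, P))
Add(Function('O')(117, -135), Mul(-1, -40018)) = Add(Add(-62, Mul(-56, 117)), Mul(-1, -40018)) = Add(Add(-62, -6552), 40018) = Add(-6614, 40018) = 33404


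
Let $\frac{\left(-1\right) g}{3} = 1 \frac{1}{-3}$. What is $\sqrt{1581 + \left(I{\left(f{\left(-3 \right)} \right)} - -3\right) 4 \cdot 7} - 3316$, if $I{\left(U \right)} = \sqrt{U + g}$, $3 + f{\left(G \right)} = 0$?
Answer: $-3316 + \sqrt{1665 + 28 i \sqrt{2}} \approx -3275.2 + 0.48518 i$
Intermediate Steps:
$f{\left(G \right)} = -3$ ($f{\left(G \right)} = -3 + 0 = -3$)
$g = 1$ ($g = - 3 \cdot 1 \frac{1}{-3} = - 3 \cdot 1 \left(- \frac{1}{3}\right) = \left(-3\right) \left(- \frac{1}{3}\right) = 1$)
$I{\left(U \right)} = \sqrt{1 + U}$ ($I{\left(U \right)} = \sqrt{U + 1} = \sqrt{1 + U}$)
$\sqrt{1581 + \left(I{\left(f{\left(-3 \right)} \right)} - -3\right) 4 \cdot 7} - 3316 = \sqrt{1581 + \left(\sqrt{1 - 3} - -3\right) 4 \cdot 7} - 3316 = \sqrt{1581 + \left(\sqrt{-2} + 3\right) 4 \cdot 7} - 3316 = \sqrt{1581 + \left(i \sqrt{2} + 3\right) 4 \cdot 7} - 3316 = \sqrt{1581 + \left(3 + i \sqrt{2}\right) 4 \cdot 7} - 3316 = \sqrt{1581 + \left(12 + 4 i \sqrt{2}\right) 7} - 3316 = \sqrt{1581 + \left(84 + 28 i \sqrt{2}\right)} - 3316 = \sqrt{1665 + 28 i \sqrt{2}} - 3316 = -3316 + \sqrt{1665 + 28 i \sqrt{2}}$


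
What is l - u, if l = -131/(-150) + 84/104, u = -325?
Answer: 318514/975 ≈ 326.68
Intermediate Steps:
l = 1639/975 (l = -131*(-1/150) + 84*(1/104) = 131/150 + 21/26 = 1639/975 ≈ 1.6810)
l - u = 1639/975 - 1*(-325) = 1639/975 + 325 = 318514/975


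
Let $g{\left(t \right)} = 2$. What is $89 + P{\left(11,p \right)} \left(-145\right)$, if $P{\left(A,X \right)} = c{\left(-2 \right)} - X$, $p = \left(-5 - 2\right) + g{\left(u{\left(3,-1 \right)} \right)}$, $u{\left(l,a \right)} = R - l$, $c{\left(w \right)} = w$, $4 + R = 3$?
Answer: $-346$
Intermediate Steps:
$R = -1$ ($R = -4 + 3 = -1$)
$u{\left(l,a \right)} = -1 - l$
$p = -5$ ($p = \left(-5 - 2\right) + 2 = -7 + 2 = -5$)
$P{\left(A,X \right)} = -2 - X$
$89 + P{\left(11,p \right)} \left(-145\right) = 89 + \left(-2 - -5\right) \left(-145\right) = 89 + \left(-2 + 5\right) \left(-145\right) = 89 + 3 \left(-145\right) = 89 - 435 = -346$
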